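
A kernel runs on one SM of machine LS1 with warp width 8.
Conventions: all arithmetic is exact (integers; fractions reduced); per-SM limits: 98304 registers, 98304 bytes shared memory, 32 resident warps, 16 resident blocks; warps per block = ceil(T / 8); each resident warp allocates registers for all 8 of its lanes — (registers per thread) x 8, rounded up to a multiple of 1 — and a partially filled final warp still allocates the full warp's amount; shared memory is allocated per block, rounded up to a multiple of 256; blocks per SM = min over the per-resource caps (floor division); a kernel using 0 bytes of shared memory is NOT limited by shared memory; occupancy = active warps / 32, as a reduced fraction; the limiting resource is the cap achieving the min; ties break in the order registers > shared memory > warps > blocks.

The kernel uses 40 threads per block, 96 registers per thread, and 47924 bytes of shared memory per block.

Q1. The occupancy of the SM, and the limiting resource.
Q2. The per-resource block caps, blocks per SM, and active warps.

Answer: occupancy 5/16, limited by shared memory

registers: 25 blocks
shared memory: 2 blocks
warps: 6 blocks
blocks: 16 blocks

Answer: 2 blocks, 10 active warps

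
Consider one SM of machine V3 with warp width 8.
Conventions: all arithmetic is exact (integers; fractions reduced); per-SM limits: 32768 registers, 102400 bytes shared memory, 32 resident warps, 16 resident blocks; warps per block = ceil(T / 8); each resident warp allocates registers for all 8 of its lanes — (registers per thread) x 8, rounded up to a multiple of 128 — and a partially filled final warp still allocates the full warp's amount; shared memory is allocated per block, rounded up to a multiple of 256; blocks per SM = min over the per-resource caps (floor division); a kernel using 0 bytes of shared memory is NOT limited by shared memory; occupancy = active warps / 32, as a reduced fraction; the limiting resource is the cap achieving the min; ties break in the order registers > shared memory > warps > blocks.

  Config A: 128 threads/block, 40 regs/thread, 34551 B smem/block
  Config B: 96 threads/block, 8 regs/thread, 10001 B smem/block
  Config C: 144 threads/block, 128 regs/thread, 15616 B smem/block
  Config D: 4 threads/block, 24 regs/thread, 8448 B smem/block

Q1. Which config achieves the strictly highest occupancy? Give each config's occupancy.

occupancies: A 1, B 3/4, C 9/16, D 3/8

Answer: A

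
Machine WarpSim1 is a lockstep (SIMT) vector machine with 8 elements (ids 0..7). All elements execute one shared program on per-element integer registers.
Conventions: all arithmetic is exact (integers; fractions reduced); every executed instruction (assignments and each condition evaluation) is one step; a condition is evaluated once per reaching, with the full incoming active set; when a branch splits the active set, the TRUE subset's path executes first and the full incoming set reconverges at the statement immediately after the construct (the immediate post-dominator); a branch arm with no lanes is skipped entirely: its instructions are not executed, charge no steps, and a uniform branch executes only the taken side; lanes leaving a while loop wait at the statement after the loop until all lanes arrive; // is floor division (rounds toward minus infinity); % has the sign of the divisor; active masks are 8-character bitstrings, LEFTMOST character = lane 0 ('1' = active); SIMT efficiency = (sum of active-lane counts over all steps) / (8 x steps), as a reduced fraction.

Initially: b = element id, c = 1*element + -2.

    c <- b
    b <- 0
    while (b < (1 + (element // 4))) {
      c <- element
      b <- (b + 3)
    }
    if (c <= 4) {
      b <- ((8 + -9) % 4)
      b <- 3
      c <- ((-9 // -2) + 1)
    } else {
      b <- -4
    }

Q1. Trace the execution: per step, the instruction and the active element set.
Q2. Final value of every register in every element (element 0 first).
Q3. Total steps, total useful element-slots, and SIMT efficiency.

step 0: c <- b                       11111111
step 1: b <- 0                       11111111
step 2: eval (b < (1 + (element // 4))) 11111111
step 3: c <- element                 11111111
step 4: b <- (b + 3)                 11111111
step 5: eval (b < (1 + (element // 4))) 11111111
step 6: eval (c <= 4)                11111111
step 7: b <- ((8 + -9) % 4)          11111000
step 8: b <- 3                       11111000
step 9: c <- ((-9 // -2) + 1)        11111000
step 10: b <- -4                      00000111

Answer: 11 steps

b: 3,3,3,3,3,-4,-4,-4
c: 5,5,5,5,5,5,6,7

steps = 11; useful = 74; efficiency = 74/88 = 37/44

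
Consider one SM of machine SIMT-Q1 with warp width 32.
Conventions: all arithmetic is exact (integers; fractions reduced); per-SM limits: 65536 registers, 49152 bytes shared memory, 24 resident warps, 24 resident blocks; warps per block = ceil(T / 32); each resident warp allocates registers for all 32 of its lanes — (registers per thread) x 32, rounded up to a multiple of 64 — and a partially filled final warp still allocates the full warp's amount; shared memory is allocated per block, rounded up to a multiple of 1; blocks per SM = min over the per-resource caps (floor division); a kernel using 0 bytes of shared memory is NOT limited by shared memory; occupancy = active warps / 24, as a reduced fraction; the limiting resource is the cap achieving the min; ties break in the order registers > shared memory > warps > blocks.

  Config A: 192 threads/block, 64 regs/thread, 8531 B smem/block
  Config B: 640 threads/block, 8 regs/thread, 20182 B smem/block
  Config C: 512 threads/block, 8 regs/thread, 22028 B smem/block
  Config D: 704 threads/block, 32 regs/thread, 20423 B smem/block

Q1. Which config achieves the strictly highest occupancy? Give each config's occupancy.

occupancies: A 1, B 5/6, C 2/3, D 11/12

Answer: A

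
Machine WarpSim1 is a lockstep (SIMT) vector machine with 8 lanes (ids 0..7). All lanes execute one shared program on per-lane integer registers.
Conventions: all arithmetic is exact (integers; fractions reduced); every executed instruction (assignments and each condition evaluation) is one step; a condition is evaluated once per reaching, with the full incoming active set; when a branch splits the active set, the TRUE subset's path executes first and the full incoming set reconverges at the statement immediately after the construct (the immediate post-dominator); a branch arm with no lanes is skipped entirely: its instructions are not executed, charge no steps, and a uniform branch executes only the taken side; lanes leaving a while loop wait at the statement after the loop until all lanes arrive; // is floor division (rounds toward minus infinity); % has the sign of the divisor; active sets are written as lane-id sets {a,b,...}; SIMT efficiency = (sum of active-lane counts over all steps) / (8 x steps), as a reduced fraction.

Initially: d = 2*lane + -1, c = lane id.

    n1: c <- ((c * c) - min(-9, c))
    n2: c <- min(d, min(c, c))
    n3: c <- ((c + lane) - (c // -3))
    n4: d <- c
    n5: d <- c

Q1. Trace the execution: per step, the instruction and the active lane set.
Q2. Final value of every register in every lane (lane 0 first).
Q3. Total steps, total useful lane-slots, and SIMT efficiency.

step 0: c <- ((c * c) - min(-9, c))  {0,1,2,3,4,5,6,7}
step 1: c <- min(d, min(c, c))       {0,1,2,3,4,5,6,7}
step 2: c <- ((c + lane) - (c // -3)) {0,1,2,3,4,5,6,7}
step 3: d <- c                       {0,1,2,3,4,5,6,7}
step 4: d <- c                       {0,1,2,3,4,5,6,7}

Answer: 5 steps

d: -1,3,6,10,14,17,21,25
c: -1,3,6,10,14,17,21,25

steps = 5; useful = 40; efficiency = 40/40 = 1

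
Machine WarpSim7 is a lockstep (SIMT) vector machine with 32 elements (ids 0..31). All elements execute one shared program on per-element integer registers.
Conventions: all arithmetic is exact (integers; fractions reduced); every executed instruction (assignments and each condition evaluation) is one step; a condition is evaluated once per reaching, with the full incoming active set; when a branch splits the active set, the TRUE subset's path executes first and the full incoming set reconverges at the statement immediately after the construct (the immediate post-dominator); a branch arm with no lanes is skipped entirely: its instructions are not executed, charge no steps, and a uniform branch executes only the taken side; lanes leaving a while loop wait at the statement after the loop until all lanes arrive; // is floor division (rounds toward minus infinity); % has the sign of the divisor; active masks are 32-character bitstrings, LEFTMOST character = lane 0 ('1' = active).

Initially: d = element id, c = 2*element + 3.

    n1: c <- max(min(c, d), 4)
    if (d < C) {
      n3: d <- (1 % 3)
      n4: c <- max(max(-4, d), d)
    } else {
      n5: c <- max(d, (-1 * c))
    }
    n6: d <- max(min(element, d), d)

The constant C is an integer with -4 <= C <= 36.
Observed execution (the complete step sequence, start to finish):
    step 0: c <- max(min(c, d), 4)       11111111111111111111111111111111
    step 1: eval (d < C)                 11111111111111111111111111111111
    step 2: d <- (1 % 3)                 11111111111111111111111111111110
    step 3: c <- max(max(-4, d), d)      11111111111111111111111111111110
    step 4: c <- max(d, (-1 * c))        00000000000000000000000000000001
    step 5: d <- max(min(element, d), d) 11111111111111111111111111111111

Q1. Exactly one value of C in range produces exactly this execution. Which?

Answer: C = 31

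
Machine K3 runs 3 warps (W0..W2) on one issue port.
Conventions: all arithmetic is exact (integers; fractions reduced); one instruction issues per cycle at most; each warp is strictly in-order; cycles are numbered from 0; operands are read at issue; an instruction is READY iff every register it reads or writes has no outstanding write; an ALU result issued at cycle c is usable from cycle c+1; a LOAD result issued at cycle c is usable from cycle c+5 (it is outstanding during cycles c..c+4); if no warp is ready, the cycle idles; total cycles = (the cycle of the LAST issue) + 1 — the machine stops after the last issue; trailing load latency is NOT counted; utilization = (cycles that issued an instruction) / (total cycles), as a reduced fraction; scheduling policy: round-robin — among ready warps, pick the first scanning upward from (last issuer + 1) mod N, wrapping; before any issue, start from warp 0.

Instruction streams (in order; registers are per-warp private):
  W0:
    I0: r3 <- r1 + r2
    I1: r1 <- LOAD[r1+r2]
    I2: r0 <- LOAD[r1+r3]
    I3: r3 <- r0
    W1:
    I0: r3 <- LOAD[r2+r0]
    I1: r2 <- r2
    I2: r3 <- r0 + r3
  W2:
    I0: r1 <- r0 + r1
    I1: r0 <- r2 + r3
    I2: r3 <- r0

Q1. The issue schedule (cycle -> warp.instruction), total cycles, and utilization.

cycle 0: W0.I0
cycle 1: W1.I0
cycle 2: W2.I0
cycle 3: W0.I1
cycle 4: W1.I1
cycle 5: W2.I1
cycle 6: W1.I2
cycle 7: W2.I2
cycle 8: W0.I2
cycle 9: idle
cycle 10: idle
cycle 11: idle
cycle 12: idle
cycle 13: W0.I3

Answer: 14 cycles, utilization 5/7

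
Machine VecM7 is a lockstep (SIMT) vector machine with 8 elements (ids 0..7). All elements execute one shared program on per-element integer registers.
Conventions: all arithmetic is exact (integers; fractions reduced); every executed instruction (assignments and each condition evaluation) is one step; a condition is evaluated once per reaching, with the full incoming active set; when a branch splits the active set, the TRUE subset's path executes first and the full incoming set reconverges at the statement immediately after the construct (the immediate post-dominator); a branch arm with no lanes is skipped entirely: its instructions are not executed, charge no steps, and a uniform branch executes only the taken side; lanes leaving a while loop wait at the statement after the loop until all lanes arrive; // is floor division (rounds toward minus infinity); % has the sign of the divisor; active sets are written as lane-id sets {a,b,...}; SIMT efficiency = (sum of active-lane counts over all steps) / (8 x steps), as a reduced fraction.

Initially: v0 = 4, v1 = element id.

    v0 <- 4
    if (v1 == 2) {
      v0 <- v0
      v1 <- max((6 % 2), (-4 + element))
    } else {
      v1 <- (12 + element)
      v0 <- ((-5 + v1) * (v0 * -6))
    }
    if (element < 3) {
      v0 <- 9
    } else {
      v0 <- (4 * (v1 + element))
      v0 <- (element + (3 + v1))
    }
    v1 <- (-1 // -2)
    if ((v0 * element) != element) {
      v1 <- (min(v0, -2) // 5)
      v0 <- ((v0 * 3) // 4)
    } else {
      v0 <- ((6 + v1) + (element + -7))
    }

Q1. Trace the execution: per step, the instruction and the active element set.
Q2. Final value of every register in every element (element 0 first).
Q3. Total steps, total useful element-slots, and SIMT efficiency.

step 0: v0 <- 4                      {0,1,2,3,4,5,6,7}
step 1: eval (v1 == 2)               {0,1,2,3,4,5,6,7}
step 2: v0 <- v0                     {2}
step 3: v1 <- max((6 % 2), (-4 + element)) {2}
step 4: v1 <- (12 + element)         {0,1,3,4,5,6,7}
step 5: v0 <- ((-5 + v1) * (v0 * -6)) {0,1,3,4,5,6,7}
step 6: eval (element < 3)           {0,1,2,3,4,5,6,7}
step 7: v0 <- 9                      {0,1,2}
step 8: v0 <- (4 * (v1 + element))   {3,4,5,6,7}
step 9: v0 <- (element + (3 + v1))   {3,4,5,6,7}
step 10: v1 <- (-1 // -2)             {0,1,2,3,4,5,6,7}
step 11: eval ((v0 * element) != element) {0,1,2,3,4,5,6,7}
step 12: v1 <- (min(v0, -2) // 5)     {1,2,3,4,5,6,7}
step 13: v0 <- ((v0 * 3) // 4)        {1,2,3,4,5,6,7}
step 14: v0 <- ((6 + v1) + (element + -7)) {0}

Answer: 15 steps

v0: -1,6,6,15,17,18,20,21
v1: 0,-1,-1,-1,-1,-1,-1,-1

steps = 15; useful = 84; efficiency = 84/120 = 7/10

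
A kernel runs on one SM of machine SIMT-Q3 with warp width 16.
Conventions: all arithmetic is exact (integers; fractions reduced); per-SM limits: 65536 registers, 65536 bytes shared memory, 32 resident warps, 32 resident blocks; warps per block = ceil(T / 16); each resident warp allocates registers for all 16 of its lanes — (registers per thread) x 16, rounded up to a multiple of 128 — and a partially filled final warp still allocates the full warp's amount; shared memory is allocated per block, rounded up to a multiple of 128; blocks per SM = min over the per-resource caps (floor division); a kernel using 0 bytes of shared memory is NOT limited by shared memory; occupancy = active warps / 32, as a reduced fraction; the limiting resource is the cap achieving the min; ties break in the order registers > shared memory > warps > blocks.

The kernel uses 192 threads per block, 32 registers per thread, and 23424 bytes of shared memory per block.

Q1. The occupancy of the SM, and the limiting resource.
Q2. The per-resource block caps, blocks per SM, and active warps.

Answer: occupancy 3/4, limited by shared memory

registers: 10 blocks
shared memory: 2 blocks
warps: 2 blocks
blocks: 32 blocks

Answer: 2 blocks, 24 active warps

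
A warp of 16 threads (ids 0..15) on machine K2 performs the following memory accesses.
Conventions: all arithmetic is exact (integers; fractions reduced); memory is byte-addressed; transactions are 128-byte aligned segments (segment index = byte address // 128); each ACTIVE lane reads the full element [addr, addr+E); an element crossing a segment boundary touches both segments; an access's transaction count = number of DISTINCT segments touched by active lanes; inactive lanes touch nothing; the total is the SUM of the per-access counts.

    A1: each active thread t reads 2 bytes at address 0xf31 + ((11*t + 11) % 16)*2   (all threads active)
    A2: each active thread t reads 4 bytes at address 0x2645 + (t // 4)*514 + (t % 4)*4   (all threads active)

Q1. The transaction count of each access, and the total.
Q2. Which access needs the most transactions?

A1: 1 transaction
A2: 4 transactions

Answer: 1,4; total 5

Answer: A2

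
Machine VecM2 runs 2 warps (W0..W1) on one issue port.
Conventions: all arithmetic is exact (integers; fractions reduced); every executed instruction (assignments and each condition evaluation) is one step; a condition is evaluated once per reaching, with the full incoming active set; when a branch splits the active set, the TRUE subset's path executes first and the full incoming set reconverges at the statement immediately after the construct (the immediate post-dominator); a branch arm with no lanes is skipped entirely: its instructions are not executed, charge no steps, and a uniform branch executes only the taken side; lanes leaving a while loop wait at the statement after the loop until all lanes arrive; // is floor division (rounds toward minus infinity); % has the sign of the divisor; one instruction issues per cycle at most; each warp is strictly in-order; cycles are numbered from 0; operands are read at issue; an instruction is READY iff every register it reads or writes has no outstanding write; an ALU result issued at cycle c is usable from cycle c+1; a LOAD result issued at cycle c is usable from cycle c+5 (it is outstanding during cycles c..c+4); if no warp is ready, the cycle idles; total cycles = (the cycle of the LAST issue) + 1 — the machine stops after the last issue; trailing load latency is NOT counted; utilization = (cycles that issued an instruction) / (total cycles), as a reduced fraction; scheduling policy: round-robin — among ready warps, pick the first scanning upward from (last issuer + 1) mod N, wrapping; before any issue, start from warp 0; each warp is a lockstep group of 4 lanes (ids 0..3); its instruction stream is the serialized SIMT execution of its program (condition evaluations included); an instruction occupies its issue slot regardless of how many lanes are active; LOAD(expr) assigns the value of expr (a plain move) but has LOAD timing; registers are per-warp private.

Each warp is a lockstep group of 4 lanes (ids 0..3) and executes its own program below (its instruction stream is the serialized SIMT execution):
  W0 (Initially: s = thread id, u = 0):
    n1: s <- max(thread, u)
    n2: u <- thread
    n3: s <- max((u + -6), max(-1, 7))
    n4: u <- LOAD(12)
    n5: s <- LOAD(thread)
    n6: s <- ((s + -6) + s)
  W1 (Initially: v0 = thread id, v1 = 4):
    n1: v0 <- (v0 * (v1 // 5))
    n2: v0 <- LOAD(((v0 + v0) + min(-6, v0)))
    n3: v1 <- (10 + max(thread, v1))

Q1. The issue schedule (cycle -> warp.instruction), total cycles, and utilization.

cycle 0: W0.I0
cycle 1: W1.I0
cycle 2: W0.I1
cycle 3: W1.I1
cycle 4: W0.I2
cycle 5: W1.I2
cycle 6: W0.I3
cycle 7: W0.I4
cycle 8: idle
cycle 9: idle
cycle 10: idle
cycle 11: idle
cycle 12: W0.I5

Answer: 13 cycles, utilization 9/13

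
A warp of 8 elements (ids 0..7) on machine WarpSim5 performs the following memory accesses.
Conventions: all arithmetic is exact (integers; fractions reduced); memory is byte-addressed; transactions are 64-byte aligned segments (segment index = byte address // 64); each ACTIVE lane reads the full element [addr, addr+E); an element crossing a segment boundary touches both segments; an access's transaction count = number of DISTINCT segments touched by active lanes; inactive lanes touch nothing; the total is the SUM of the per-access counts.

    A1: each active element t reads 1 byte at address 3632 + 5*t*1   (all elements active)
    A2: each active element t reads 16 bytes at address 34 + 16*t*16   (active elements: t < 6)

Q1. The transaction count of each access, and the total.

A1: 2 transactions
A2: 6 transactions

Answer: 2,6; total 8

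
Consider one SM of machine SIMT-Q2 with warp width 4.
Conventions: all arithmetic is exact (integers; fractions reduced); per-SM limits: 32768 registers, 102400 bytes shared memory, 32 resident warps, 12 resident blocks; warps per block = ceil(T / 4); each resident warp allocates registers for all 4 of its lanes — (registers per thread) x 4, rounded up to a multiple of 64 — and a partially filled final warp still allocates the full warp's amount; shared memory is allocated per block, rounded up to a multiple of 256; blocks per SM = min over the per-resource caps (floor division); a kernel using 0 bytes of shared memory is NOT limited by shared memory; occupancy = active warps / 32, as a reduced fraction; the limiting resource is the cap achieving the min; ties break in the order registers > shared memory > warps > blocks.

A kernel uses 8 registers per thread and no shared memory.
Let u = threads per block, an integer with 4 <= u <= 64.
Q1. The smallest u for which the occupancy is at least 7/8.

Answer: u = 9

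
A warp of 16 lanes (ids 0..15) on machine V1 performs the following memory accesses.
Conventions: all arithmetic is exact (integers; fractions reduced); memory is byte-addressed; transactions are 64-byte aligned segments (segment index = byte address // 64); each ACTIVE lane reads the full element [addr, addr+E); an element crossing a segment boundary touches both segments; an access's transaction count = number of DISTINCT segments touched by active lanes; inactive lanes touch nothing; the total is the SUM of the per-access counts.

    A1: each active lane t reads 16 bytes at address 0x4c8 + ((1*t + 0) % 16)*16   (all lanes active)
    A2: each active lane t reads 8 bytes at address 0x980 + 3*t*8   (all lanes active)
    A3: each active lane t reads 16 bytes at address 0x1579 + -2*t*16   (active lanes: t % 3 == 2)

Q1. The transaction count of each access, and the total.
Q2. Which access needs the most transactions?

A1: 5 transactions
A2: 6 transactions
A3: 8 transactions

Answer: 5,6,8; total 19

Answer: A3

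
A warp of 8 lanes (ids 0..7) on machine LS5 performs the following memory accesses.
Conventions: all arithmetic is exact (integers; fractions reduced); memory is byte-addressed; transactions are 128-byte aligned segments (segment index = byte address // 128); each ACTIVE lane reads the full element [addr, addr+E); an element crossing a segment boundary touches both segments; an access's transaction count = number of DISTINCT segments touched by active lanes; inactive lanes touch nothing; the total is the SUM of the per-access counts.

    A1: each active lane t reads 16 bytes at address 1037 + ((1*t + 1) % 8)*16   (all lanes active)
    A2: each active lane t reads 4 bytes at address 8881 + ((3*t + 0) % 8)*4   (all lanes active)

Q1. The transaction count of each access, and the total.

A1: 2 transactions
A2: 1 transaction

Answer: 2,1; total 3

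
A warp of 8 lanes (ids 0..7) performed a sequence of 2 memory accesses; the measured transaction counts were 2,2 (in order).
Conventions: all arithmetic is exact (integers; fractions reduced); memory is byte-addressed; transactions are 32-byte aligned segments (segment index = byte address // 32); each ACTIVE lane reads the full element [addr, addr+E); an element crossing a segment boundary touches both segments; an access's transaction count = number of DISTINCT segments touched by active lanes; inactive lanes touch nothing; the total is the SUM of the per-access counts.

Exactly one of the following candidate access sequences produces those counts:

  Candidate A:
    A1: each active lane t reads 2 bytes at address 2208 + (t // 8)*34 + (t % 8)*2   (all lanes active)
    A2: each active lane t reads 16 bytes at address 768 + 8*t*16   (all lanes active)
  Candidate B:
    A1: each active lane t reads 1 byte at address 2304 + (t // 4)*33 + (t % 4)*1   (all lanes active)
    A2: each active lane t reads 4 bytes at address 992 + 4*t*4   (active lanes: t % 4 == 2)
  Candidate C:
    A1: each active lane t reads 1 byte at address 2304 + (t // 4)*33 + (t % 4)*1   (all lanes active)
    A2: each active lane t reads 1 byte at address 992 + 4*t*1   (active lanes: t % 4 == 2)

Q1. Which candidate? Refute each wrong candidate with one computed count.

A: A1 gives 1 transaction, not 2
C: A2 gives 1 transaction, not 2
B: all counts match (2,2)

Answer: B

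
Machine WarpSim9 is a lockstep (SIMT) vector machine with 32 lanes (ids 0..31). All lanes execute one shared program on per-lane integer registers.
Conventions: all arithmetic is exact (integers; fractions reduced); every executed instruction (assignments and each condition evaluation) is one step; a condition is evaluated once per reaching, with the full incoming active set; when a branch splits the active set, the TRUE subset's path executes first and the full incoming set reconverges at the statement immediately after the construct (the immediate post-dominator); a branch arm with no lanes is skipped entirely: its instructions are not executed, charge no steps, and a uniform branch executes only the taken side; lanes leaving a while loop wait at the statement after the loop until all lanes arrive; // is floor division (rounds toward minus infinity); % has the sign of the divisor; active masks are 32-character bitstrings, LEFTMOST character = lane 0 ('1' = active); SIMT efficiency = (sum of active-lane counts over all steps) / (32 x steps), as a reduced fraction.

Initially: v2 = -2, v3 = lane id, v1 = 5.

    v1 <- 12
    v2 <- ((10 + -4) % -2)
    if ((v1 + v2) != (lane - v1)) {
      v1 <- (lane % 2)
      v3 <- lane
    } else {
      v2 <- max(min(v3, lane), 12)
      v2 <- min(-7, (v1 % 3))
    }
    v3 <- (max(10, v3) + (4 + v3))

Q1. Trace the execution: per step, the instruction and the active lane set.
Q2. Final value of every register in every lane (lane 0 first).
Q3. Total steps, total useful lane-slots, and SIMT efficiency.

step 0: v1 <- 12                     11111111111111111111111111111111
step 1: v2 <- ((10 + -4) % -2)       11111111111111111111111111111111
step 2: eval ((v1 + v2) != (lane - v1)) 11111111111111111111111111111111
step 3: v1 <- (lane % 2)             11111111111111111111111101111111
step 4: v3 <- lane                   11111111111111111111111101111111
step 5: v2 <- max(min(v3, lane), 12) 00000000000000000000000010000000
step 6: v2 <- min(-7, (v1 % 3))      00000000000000000000000010000000
step 7: v3 <- (max(10, v3) + (4 + v3)) 11111111111111111111111111111111

Answer: 8 steps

v2: 0,0,0,0,0,0,0,0,0,0,0,0,0,0,0,0,0,0,0,0,0,0,0,0,-7,0,0,0,0,0,0,0
v3: 14,15,16,17,18,19,20,21,22,23,24,26,28,30,32,34,36,38,40,42,44,46,48,50,52,54,56,58,60,62,64,66
v1: 0,1,0,1,0,1,0,1,0,1,0,1,0,1,0,1,0,1,0,1,0,1,0,1,12,1,0,1,0,1,0,1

steps = 8; useful = 192; efficiency = 192/256 = 3/4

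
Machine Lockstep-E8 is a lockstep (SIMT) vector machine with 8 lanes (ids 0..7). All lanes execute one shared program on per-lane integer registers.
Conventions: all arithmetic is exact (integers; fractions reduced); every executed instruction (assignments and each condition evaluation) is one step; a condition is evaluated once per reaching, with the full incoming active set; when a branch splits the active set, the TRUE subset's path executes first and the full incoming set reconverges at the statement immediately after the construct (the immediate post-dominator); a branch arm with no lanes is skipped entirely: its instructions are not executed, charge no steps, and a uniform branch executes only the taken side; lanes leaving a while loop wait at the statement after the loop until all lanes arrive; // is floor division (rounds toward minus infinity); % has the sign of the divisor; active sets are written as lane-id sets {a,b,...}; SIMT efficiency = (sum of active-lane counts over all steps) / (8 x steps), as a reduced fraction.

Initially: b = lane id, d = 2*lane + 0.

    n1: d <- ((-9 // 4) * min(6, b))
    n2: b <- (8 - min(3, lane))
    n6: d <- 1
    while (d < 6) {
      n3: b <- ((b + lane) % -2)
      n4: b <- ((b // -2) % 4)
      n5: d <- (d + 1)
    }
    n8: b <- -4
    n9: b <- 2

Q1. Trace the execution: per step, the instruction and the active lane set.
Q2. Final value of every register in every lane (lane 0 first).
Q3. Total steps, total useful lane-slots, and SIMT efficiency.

step 0: d <- ((-9 // 4) * min(6, b)) {0,1,2,3,4,5,6,7}
step 1: b <- (8 - min(3, lane))      {0,1,2,3,4,5,6,7}
step 2: d <- 1                       {0,1,2,3,4,5,6,7}
step 3: eval (d < 6)                 {0,1,2,3,4,5,6,7}
step 4: b <- ((b + lane) % -2)       {0,1,2,3,4,5,6,7}
step 5: b <- ((b // -2) % 4)         {0,1,2,3,4,5,6,7}
step 6: d <- (d + 1)                 {0,1,2,3,4,5,6,7}
step 7: eval (d < 6)                 {0,1,2,3,4,5,6,7}
step 8: b <- ((b + lane) % -2)       {0,1,2,3,4,5,6,7}
step 9: b <- ((b // -2) % 4)         {0,1,2,3,4,5,6,7}
step 10: d <- (d + 1)                 {0,1,2,3,4,5,6,7}
step 11: eval (d < 6)                 {0,1,2,3,4,5,6,7}
step 12: b <- ((b + lane) % -2)       {0,1,2,3,4,5,6,7}
step 13: b <- ((b // -2) % 4)         {0,1,2,3,4,5,6,7}
step 14: d <- (d + 1)                 {0,1,2,3,4,5,6,7}
step 15: eval (d < 6)                 {0,1,2,3,4,5,6,7}
step 16: b <- ((b + lane) % -2)       {0,1,2,3,4,5,6,7}
step 17: b <- ((b // -2) % 4)         {0,1,2,3,4,5,6,7}
step 18: d <- (d + 1)                 {0,1,2,3,4,5,6,7}
step 19: eval (d < 6)                 {0,1,2,3,4,5,6,7}
step 20: b <- ((b + lane) % -2)       {0,1,2,3,4,5,6,7}
step 21: b <- ((b // -2) % 4)         {0,1,2,3,4,5,6,7}
step 22: d <- (d + 1)                 {0,1,2,3,4,5,6,7}
step 23: eval (d < 6)                 {0,1,2,3,4,5,6,7}
step 24: b <- -4                      {0,1,2,3,4,5,6,7}
step 25: b <- 2                       {0,1,2,3,4,5,6,7}

Answer: 26 steps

b: 2,2,2,2,2,2,2,2
d: 6,6,6,6,6,6,6,6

steps = 26; useful = 208; efficiency = 208/208 = 1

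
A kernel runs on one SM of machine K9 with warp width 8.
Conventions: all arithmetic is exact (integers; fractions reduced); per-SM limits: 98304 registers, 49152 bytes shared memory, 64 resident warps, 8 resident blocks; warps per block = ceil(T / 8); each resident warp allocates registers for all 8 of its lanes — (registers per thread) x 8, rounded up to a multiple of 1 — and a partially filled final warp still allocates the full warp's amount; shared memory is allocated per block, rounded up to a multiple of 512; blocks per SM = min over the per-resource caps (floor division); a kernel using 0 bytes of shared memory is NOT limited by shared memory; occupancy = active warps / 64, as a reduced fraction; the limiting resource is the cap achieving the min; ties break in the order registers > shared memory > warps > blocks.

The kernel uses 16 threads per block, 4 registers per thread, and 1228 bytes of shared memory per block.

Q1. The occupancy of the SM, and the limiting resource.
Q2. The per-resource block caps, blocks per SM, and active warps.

Answer: occupancy 1/4, limited by blocks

registers: 1536 blocks
shared memory: 32 blocks
warps: 32 blocks
blocks: 8 blocks

Answer: 8 blocks, 16 active warps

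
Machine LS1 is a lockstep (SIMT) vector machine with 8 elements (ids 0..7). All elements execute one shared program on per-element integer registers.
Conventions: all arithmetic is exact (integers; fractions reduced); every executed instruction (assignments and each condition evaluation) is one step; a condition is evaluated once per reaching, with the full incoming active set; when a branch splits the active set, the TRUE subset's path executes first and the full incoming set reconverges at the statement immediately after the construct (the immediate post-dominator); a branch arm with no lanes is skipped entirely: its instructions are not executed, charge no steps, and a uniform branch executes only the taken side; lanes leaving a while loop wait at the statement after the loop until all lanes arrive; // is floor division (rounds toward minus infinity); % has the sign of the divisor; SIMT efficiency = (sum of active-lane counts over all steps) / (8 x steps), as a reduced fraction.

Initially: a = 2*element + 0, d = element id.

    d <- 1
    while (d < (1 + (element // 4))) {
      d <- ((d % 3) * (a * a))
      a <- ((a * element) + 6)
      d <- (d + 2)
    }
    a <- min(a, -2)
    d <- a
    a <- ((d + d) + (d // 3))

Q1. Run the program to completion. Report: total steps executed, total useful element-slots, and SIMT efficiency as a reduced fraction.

Answer: 9 steps, 56 useful, 7/9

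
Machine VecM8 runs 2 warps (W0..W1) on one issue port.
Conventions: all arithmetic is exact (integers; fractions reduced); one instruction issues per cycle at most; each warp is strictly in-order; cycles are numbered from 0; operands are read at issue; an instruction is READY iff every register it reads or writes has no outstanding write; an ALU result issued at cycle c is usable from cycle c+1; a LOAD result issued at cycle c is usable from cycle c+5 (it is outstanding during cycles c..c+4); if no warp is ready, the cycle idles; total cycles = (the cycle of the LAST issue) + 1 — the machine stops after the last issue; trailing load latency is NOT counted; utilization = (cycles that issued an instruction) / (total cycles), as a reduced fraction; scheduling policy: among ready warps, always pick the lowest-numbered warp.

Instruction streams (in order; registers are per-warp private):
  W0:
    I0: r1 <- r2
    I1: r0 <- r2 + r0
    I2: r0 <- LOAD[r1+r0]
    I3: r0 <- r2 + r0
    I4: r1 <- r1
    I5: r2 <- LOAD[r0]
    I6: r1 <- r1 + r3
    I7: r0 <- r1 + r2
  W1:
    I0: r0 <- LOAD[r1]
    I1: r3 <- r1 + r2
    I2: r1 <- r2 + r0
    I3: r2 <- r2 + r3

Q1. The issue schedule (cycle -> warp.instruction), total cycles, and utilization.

cycle 0: W0.I0
cycle 1: W0.I1
cycle 2: W0.I2
cycle 3: W1.I0
cycle 4: W1.I1
cycle 5: idle
cycle 6: idle
cycle 7: W0.I3
cycle 8: W0.I4
cycle 9: W0.I5
cycle 10: W0.I6
cycle 11: W1.I2
cycle 12: W1.I3
cycle 13: idle
cycle 14: W0.I7

Answer: 15 cycles, utilization 4/5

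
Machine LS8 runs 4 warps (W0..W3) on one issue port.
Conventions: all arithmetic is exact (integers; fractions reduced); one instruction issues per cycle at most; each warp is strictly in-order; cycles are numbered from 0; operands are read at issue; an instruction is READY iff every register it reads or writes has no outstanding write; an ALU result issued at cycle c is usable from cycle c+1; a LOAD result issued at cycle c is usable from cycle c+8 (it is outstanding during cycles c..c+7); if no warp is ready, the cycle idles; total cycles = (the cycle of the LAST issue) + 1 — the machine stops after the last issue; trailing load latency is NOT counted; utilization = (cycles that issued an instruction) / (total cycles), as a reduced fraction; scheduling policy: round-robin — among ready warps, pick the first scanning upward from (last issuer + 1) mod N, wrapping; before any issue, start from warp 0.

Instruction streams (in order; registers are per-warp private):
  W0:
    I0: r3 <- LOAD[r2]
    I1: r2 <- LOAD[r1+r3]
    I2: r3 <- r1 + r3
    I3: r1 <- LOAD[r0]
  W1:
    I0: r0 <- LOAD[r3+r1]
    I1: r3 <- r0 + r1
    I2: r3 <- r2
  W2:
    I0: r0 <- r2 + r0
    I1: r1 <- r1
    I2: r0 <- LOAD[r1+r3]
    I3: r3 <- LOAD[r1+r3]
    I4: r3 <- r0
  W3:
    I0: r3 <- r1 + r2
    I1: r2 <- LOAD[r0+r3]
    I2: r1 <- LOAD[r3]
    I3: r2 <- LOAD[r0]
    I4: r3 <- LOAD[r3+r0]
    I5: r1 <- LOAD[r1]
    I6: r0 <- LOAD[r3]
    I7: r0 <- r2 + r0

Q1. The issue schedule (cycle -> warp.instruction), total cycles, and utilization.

cycle 0: W0.I0
cycle 1: W1.I0
cycle 2: W2.I0
cycle 3: W3.I0
cycle 4: W2.I1
cycle 5: W3.I1
cycle 6: W2.I2
cycle 7: W3.I2
cycle 8: W0.I1
cycle 9: W1.I1
cycle 10: W2.I3
cycle 11: W0.I2
cycle 12: W1.I2
cycle 13: W3.I3
cycle 14: W0.I3
cycle 15: W3.I4
cycle 16: W3.I5
cycle 17: idle
cycle 18: W2.I4
cycle 19: idle
cycle 20: idle
cycle 21: idle
cycle 22: idle
cycle 23: W3.I6
cycle 24: idle
cycle 25: idle
cycle 26: idle
cycle 27: idle
cycle 28: idle
cycle 29: idle
cycle 30: idle
cycle 31: W3.I7

Answer: 32 cycles, utilization 5/8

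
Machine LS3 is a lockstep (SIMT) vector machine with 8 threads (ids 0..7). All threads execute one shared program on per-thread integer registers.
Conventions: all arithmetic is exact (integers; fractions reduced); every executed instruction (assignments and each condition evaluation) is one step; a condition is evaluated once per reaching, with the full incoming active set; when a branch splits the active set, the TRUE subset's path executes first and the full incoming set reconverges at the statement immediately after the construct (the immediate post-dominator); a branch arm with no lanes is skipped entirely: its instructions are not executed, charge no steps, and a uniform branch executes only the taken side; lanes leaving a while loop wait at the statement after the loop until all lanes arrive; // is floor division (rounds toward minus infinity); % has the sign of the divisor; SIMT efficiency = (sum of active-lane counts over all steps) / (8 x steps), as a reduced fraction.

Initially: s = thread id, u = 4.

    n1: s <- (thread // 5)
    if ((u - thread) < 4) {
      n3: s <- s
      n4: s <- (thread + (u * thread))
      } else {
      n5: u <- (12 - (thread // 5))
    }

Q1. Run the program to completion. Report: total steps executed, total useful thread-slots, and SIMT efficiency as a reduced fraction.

Answer: 5 steps, 31 useful, 31/40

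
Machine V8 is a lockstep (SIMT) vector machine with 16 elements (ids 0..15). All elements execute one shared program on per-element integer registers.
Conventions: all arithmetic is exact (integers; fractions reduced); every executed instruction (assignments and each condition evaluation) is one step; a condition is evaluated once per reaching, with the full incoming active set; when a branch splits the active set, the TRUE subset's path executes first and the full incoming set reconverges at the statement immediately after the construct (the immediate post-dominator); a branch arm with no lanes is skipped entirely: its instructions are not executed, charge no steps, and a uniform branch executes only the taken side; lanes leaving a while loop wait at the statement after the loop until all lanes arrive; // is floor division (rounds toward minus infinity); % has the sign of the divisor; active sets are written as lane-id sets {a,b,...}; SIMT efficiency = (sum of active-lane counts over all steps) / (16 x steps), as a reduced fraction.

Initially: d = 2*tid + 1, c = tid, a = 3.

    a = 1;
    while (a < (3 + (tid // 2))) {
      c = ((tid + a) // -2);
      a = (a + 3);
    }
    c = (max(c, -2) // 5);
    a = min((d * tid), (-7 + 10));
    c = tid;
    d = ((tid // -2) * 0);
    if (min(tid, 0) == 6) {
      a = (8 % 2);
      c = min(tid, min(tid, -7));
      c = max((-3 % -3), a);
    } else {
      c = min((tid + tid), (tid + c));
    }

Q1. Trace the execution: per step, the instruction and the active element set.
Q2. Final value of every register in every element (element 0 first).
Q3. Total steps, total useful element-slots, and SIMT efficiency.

step 0: a <- 1                       {0,1,2,3,4,5,6,7,8,9,10,11,12,13,14,15}
step 1: eval (a < (3 + (tid // 2)))  {0,1,2,3,4,5,6,7,8,9,10,11,12,13,14,15}
step 2: c <- ((tid + a) // -2)       {0,1,2,3,4,5,6,7,8,9,10,11,12,13,14,15}
step 3: a <- (a + 3)                 {0,1,2,3,4,5,6,7,8,9,10,11,12,13,14,15}
step 4: eval (a < (3 + (tid // 2)))  {0,1,2,3,4,5,6,7,8,9,10,11,12,13,14,15}
step 5: c <- ((tid + a) // -2)       {4,5,6,7,8,9,10,11,12,13,14,15}
step 6: a <- (a + 3)                 {4,5,6,7,8,9,10,11,12,13,14,15}
step 7: eval (a < (3 + (tid // 2)))  {4,5,6,7,8,9,10,11,12,13,14,15}
step 8: c <- ((tid + a) // -2)       {10,11,12,13,14,15}
step 9: a <- (a + 3)                 {10,11,12,13,14,15}
step 10: eval (a < (3 + (tid // 2)))  {10,11,12,13,14,15}
step 11: c <- (max(c, -2) // 5)       {0,1,2,3,4,5,6,7,8,9,10,11,12,13,14,15}
step 12: a <- min((d * tid), (-7 + 10)) {0,1,2,3,4,5,6,7,8,9,10,11,12,13,14,15}
step 13: c <- tid                     {0,1,2,3,4,5,6,7,8,9,10,11,12,13,14,15}
step 14: d <- ((tid // -2) * 0)       {0,1,2,3,4,5,6,7,8,9,10,11,12,13,14,15}
step 15: eval (min(tid, 0) == 6)      {0,1,2,3,4,5,6,7,8,9,10,11,12,13,14,15}
step 16: c <- min((tid + tid), (tid + c)) {0,1,2,3,4,5,6,7,8,9,10,11,12,13,14,15}

Answer: 17 steps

d: 0,0,0,0,0,0,0,0,0,0,0,0,0,0,0,0
c: 0,2,4,6,8,10,12,14,16,18,20,22,24,26,28,30
a: 0,3,3,3,3,3,3,3,3,3,3,3,3,3,3,3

steps = 17; useful = 230; efficiency = 230/272 = 115/136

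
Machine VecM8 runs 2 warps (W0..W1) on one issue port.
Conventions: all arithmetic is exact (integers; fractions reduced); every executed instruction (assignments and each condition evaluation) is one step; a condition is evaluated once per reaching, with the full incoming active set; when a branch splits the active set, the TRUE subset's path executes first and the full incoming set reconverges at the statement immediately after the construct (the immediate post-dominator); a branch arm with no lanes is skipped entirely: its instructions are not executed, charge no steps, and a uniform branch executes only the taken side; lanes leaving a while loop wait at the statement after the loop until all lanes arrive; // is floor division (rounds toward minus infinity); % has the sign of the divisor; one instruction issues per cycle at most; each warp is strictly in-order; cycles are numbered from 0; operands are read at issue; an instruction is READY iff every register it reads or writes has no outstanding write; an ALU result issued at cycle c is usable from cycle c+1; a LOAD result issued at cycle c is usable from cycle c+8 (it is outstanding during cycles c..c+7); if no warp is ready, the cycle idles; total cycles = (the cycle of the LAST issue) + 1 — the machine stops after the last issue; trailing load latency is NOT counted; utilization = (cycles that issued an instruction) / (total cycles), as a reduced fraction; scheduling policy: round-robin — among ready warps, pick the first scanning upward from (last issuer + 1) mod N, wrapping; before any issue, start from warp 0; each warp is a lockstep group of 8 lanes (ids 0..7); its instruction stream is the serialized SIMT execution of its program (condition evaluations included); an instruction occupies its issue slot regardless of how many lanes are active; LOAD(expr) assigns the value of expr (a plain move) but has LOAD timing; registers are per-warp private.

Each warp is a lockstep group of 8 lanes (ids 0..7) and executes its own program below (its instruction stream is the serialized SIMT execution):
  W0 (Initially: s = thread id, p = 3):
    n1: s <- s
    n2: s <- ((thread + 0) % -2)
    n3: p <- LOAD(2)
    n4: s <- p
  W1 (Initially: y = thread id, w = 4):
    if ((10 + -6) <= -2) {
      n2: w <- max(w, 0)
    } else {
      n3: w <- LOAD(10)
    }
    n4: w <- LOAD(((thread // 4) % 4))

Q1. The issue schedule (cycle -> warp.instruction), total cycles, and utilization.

cycle 0: W0.I0
cycle 1: W1.I0
cycle 2: W0.I1
cycle 3: W1.I1
cycle 4: W0.I2
cycle 5: idle
cycle 6: idle
cycle 7: idle
cycle 8: idle
cycle 9: idle
cycle 10: idle
cycle 11: W1.I2
cycle 12: W0.I3

Answer: 13 cycles, utilization 7/13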